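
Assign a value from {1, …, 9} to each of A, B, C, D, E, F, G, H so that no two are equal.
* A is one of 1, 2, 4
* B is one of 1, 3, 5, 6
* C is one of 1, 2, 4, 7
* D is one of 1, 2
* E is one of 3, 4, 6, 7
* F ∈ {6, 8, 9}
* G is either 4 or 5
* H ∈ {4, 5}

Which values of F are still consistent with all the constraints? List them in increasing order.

8, 9

The 2 variables G and H are confined to {4, 5}, which locks those values in; drop them from A, B, C, E.
A and D between them cover only {1, 2} — a naked pair. Remove those values from B, C.
That leaves C = 7. So E can't be 7.
B and E between them cover only {3, 6} — a naked pair. Remove those values from F.
No further eliminations apply; F can still be any of 8, 9.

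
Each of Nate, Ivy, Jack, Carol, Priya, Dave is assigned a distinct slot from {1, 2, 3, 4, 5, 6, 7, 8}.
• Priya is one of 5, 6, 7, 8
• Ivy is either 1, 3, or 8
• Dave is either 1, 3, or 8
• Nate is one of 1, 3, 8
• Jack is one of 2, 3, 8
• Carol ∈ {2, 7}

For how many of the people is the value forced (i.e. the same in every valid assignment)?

2

The 3 variables Nate, Ivy, Dave are confined to {1, 3, 8}, which locks those values in; drop them from Jack, Priya.
Jack has just one choice, so Jack = 2. So Carol can't be 2.
Carol's domain is down to {7}, so Carol = 7. Strike 7 from Priya.
Determined: Jack=2, Carol=7. The other people each still have more than one consistent value. That makes 2.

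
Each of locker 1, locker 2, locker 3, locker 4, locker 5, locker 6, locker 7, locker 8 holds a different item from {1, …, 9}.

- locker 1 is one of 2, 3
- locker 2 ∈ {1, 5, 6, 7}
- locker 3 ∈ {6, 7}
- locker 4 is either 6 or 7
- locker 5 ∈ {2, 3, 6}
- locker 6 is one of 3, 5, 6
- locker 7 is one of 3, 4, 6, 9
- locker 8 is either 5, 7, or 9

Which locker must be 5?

The 8 variables together cover exactly {1, 2, 3, 4, 5, 6, 7, 9} — 8 values for 8 variables — and 1 appears only in locker 2's list, so locker 2 = 1.
Among the 7 still-open variables, 4 fits only locker 7 (and all 7 values in {2, 3, 4, 5, 6, 7, 9} must be used), so locker 7 = 4.
Among the 6 still-open variables, 9 fits only locker 8 (and all 6 values in {2, 3, 5, 6, 7, 9} must be used), so locker 8 = 9.
The 5 still-open variables draw from only 5 values {2, 3, 5, 6, 7}, so each is used; only locker 6 can be 5, hence locker 6 = 5.

locker 6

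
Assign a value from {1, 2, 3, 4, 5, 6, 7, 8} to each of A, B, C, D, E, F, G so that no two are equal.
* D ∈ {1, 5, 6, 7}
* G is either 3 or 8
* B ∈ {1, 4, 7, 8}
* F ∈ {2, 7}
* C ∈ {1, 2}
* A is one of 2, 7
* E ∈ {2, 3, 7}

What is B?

4

A and F share exactly the 2 values {2, 7}; by pigeonhole those values go to them, so strike 2, 7 from B, C, D, E.
C must be 1 (only option left). So B, D can't be 1.
E must be 3 (only option left). Eliminate 3 elsewhere: G.
That leaves G = 8. Eliminate 8 elsewhere: B.
So B = 4.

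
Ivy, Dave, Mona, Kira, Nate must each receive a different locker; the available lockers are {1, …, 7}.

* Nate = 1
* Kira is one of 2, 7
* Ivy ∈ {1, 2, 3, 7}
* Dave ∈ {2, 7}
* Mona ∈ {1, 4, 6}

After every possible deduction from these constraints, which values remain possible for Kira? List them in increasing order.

Nate must be 1 (only option left). So Ivy, Mona can't be 1.
Dave and Kira share exactly the 2 values {2, 7}; by pigeonhole those values go to them, so strike 2, 7 from Ivy.
Ivy must be 3 (only option left).
No further eliminations apply; Kira can still be any of 2, 7.

2, 7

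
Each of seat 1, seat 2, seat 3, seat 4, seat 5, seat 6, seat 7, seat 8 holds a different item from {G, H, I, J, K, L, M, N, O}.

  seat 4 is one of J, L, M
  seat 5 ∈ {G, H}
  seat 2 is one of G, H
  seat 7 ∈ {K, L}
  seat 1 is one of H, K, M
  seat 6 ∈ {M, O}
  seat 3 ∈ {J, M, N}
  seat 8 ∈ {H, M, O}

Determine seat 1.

The 8 variables together cover exactly {G, H, J, K, L, M, N, O} — 8 values for 8 variables — and N appears only in seat 3's list, so seat 3 = N.
Among the 7 still-open variables, J fits only seat 4 (and all 7 values in {G, H, J, K, L, M, O} must be used), so seat 4 = J.
Among the 6 still-open variables, L fits only seat 7 (and all 6 values in {G, H, K, L, M, O} must be used), so seat 7 = L.
Among the 5 still-open variables, K fits only seat 1 (and all 5 values in {G, H, K, M, O} must be used), so seat 1 = K.

K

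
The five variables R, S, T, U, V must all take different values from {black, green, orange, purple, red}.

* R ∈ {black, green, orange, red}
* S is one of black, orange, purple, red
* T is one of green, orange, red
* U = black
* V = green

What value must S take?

purple

U's domain is down to {black}, so U = black. Eliminate black elsewhere: R, S.
V must be green (only option left). Remove green from R, T.
Among the 3 still-open variables, purple fits only S (and all 3 values in {orange, purple, red} must be used), so S = purple.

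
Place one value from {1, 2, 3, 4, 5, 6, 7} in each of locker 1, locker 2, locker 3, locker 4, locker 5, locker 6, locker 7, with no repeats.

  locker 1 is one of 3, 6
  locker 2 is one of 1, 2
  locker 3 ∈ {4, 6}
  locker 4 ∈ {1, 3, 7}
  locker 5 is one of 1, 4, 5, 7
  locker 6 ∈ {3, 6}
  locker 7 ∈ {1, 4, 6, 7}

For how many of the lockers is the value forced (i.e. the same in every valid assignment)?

3

The 7 variables together cover exactly {1, 2, 3, 4, 5, 6, 7} — 7 values for 7 variables — and 2 appears only in locker 2's list, so locker 2 = 2.
The 6 still-open variables together cover exactly {1, 3, 4, 5, 6, 7} — 6 values for 6 variables — and 5 appears only in locker 5's list, so locker 5 = 5.
locker 1 and locker 6 between them cover only {3, 6} — a naked pair. Remove those values from locker 3, locker 4, locker 7.
locker 3's domain is down to {4}, so locker 3 = 4. So locker 7 can't be 4.
Determined: locker 2=2, locker 3=4, locker 5=5. The other lockers each still have more than one consistent value. That makes 3.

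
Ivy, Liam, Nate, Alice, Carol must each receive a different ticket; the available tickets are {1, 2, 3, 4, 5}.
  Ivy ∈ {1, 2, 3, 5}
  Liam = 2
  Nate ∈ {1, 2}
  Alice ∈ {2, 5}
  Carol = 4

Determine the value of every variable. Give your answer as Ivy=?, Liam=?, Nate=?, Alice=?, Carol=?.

Liam's domain is down to {2}, so Liam = 2. Eliminate 2 elsewhere: Ivy, Nate, Alice.
Nate's domain is down to {1}, so Nate = 1. So Ivy can't be 1.
That leaves Alice = 5. Strike 5 from Ivy.
Carol's domain is down to {4}, so Carol = 4.
Ivy's domain is down to {3}, so Ivy = 3.

Ivy=3, Liam=2, Nate=1, Alice=5, Carol=4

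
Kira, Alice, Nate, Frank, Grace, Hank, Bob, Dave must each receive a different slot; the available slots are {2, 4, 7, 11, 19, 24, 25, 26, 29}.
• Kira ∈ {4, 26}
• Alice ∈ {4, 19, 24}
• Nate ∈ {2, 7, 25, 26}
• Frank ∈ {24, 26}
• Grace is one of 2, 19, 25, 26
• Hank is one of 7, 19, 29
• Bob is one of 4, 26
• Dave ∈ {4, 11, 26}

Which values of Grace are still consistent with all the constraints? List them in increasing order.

2, 25

Kira and Bob share exactly the 2 values {4, 26}; by pigeonhole those values go to them, so strike 4, 26 from Alice, Nate, Frank, Grace, Dave.
Frank has just one choice, so Frank = 24. So Alice can't be 24.
Dave's domain is down to {11}, so Dave = 11.
Alice must be 19 (only option left). Remove 19 from Grace, Hank.
No further eliminations apply; Grace can still be any of 2, 25.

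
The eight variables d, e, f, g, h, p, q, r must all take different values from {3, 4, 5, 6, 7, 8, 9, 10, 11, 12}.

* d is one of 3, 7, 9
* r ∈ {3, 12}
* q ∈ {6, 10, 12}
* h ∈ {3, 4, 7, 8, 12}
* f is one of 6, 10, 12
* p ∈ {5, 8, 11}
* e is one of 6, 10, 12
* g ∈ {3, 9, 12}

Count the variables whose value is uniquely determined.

3

The 3 variables e, f, q are confined to {6, 10, 12}, which locks those values in; drop them from g, h, r.
That leaves r = 3. Remove 3 from d, g, h.
g must be 9 (only option left). Eliminate 9 elsewhere: d.
That leaves d = 7. So h can't be 7.
Determined: d=7, g=9, r=3. The other variables each still have more than one consistent value. That makes 3.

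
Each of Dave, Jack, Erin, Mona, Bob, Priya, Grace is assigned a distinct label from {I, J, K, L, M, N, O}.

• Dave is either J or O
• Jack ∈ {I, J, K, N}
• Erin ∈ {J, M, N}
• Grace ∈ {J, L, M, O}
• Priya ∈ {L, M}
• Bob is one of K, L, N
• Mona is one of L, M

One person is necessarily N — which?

Erin

The 7 variables draw from only 7 values {I, J, K, L, M, N, O}, so each is used; only Jack can be I, hence Jack = I.
Among the 6 still-open variables, K fits only Bob (and all 6 values in {J, K, L, M, N, O} must be used), so Bob = K.
Among the 5 still-open variables, N fits only Erin (and all 5 values in {J, L, M, N, O} must be used), so Erin = N.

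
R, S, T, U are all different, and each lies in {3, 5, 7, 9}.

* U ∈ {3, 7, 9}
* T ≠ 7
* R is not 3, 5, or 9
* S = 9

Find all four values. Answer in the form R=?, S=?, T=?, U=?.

R=7, S=9, T=5, U=3

R has just one choice, so R = 7. Strike 7 from U.
S must be 9 (only option left). Remove 9 from T, U.
U must be 3 (only option left). Remove 3 from T.
That leaves T = 5.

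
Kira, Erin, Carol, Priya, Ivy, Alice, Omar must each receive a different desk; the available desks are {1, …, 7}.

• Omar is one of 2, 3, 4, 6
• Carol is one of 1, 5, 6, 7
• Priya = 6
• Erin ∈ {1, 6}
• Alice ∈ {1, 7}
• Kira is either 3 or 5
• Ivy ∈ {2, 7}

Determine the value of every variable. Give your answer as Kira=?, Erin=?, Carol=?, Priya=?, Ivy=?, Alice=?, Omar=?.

Priya has just one choice, so Priya = 6. So Erin, Carol, Omar can't be 6.
Erin must be 1 (only option left). Eliminate 1 elsewhere: Carol, Alice.
Alice has just one choice, so Alice = 7. So Carol, Ivy can't be 7.
Carol has just one choice, so Carol = 5. Strike 5 from Kira.
Ivy's domain is down to {2}, so Ivy = 2. Eliminate 2 elsewhere: Omar.
Kira's domain is down to {3}, so Kira = 3. Eliminate 3 elsewhere: Omar.
Omar must be 4 (only option left).

Kira=3, Erin=1, Carol=5, Priya=6, Ivy=2, Alice=7, Omar=4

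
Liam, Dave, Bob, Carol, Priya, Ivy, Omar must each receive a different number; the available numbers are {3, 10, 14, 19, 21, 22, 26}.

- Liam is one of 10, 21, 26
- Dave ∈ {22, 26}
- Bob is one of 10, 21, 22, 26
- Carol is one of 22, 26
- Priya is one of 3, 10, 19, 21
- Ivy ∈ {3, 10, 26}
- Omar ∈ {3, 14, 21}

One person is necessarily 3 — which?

The 7 variables together cover exactly {3, 10, 14, 19, 21, 22, 26} — 7 values for 7 variables — and 14 appears only in Omar's list, so Omar = 14.
The 6 still-open variables together cover exactly {3, 10, 19, 21, 22, 26} — 6 values for 6 variables — and 19 appears only in Priya's list, so Priya = 19.
The 5 still-open variables draw from only 5 values {3, 10, 21, 22, 26}, so each is used; only Ivy can be 3, hence Ivy = 3.

Ivy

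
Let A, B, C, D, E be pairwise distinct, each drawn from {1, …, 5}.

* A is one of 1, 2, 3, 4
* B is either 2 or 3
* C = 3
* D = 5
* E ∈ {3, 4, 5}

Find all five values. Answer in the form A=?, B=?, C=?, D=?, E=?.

A=1, B=2, C=3, D=5, E=4

C must be 3 (only option left). So A, B, E can't be 3.
D's domain is down to {5}, so D = 5. Eliminate 5 elsewhere: E.
That leaves E = 4. Strike 4 from A.
That leaves B = 2. So A can't be 2.
A's domain is down to {1}, so A = 1.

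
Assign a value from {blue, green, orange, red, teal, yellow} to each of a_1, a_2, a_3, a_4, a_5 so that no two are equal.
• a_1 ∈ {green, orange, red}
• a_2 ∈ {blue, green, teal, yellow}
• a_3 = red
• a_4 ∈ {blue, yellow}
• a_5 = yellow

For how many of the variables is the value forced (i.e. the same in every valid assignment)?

a_3 has just one choice, so a_3 = red. Eliminate red elsewhere: a_1.
a_5 must be yellow (only option left). Remove yellow from a_2, a_4.
a_4 must be blue (only option left). So a_2 can't be blue.
Determined: a_3=red, a_4=blue, a_5=yellow. The other variables each still have more than one consistent value. That makes 3.

3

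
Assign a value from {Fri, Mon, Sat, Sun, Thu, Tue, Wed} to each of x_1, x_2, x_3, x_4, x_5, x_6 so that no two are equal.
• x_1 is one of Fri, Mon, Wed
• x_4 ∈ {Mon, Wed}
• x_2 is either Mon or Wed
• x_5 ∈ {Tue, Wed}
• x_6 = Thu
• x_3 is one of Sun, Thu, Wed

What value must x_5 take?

x_6 has just one choice, so x_6 = Thu. Strike Thu from x_3.
Among the 5 still-open variables, Fri fits only x_1 (and all 5 values in {Fri, Mon, Sun, Tue, Wed} must be used), so x_1 = Fri.
Among the 4 still-open variables, Sun fits only x_3 (and all 4 values in {Mon, Sun, Tue, Wed} must be used), so x_3 = Sun.
The 3 still-open variables draw from only 3 values {Mon, Tue, Wed}, so each is used; only x_5 can be Tue, hence x_5 = Tue.

Tue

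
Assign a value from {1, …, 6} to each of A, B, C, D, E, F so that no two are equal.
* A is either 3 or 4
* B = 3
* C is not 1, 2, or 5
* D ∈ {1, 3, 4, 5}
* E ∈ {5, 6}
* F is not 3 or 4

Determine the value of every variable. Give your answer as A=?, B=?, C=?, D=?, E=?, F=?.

A=4, B=3, C=6, D=1, E=5, F=2

B has just one choice, so B = 3. So A, C, D can't be 3.
A has just one choice, so A = 4. Remove 4 from C, D.
That leaves C = 6. Remove 6 from E, F.
E has just one choice, so E = 5. Eliminate 5 elsewhere: D, F.
D's domain is down to {1}, so D = 1. Eliminate 1 elsewhere: F.
F's domain is down to {2}, so F = 2.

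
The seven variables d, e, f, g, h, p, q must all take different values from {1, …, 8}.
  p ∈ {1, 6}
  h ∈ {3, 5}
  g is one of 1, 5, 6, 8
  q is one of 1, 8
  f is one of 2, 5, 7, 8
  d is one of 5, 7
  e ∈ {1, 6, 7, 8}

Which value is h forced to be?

The 7 variables draw from only 7 values {1, 2, 3, 5, 6, 7, 8}, so each is used; only f can be 2, hence f = 2.
Among the 6 still-open variables, 3 fits only h (and all 6 values in {1, 3, 5, 6, 7, 8} must be used), so h = 3.

3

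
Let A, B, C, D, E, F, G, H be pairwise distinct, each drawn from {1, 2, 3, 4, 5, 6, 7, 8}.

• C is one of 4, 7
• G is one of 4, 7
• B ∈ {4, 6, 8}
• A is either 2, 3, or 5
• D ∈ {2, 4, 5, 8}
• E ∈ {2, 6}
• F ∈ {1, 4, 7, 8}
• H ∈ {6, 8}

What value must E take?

2

The 8 variables together cover exactly {1, 2, 3, 4, 5, 6, 7, 8} — 8 values for 8 variables — and 1 appears only in F's list, so F = 1.
The 7 still-open variables together cover exactly {2, 3, 4, 5, 6, 7, 8} — 7 values for 7 variables — and 3 appears only in A's list, so A = 3.
The 6 still-open variables together cover exactly {2, 4, 5, 6, 7, 8} — 6 values for 6 variables — and 5 appears only in D's list, so D = 5.
Among the 5 still-open variables, 2 fits only E (and all 5 values in {2, 4, 6, 7, 8} must be used), so E = 2.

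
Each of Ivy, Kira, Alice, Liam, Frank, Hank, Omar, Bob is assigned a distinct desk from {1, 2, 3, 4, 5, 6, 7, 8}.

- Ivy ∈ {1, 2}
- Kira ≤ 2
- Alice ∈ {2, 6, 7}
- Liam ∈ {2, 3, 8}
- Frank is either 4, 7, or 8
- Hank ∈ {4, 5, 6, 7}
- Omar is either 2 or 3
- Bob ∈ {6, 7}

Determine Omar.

The 8 variables draw from only 8 values {1, 2, 3, 4, 5, 6, 7, 8}, so each is used; only Hank can be 5, hence Hank = 5.
The 7 still-open variables draw from only 7 values {1, 2, 3, 4, 6, 7, 8}, so each is used; only Frank can be 4, hence Frank = 4.
The 6 still-open variables together cover exactly {1, 2, 3, 6, 7, 8} — 6 values for 6 variables — and 8 appears only in Liam's list, so Liam = 8.
The 5 still-open variables together cover exactly {1, 2, 3, 6, 7} — 5 values for 5 variables — and 3 appears only in Omar's list, so Omar = 3.

3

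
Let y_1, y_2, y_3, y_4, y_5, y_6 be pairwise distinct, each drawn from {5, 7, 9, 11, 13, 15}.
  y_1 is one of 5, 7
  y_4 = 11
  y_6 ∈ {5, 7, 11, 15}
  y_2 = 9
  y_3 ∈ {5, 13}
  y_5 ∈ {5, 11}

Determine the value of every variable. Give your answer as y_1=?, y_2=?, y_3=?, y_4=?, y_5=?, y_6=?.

y_2 must be 9 (only option left).
y_4 must be 11 (only option left). Strike 11 from y_5, y_6.
y_5 must be 5 (only option left). Strike 5 from y_1, y_3, y_6.
y_1 has just one choice, so y_1 = 7. Remove 7 from y_6.
y_3 has just one choice, so y_3 = 13.
That leaves y_6 = 15.

y_1=7, y_2=9, y_3=13, y_4=11, y_5=5, y_6=15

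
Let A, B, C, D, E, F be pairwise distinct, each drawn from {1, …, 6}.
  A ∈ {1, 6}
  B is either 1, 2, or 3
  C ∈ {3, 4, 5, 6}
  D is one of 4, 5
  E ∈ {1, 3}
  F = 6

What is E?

3

F must be 6 (only option left). So A, C can't be 6.
A has just one choice, so A = 1. Remove 1 from B, E.
So E = 3.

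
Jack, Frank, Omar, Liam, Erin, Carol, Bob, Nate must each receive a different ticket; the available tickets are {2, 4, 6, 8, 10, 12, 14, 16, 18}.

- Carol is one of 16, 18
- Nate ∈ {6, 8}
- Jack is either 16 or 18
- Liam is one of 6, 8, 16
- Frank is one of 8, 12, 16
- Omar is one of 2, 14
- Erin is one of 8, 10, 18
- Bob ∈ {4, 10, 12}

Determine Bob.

4

Jack and Carol share exactly the 2 values {16, 18}; by pigeonhole those values go to them, so strike 16, 18 from Frank, Liam, Erin.
Liam and Nate between them cover only {6, 8} — a naked pair. Remove those values from Frank, Erin.
Frank must be 12 (only option left). So Bob can't be 12.
Erin's domain is down to {10}, so Erin = 10. So Bob can't be 10.
So Bob = 4.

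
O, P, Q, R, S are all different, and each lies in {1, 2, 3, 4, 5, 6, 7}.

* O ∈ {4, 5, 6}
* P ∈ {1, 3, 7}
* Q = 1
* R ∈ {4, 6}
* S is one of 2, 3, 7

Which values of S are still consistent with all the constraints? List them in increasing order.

2, 3, 7

Q must be 1 (only option left). Eliminate 1 elsewhere: P.
No further eliminations apply; S can still be any of 2, 3, 7.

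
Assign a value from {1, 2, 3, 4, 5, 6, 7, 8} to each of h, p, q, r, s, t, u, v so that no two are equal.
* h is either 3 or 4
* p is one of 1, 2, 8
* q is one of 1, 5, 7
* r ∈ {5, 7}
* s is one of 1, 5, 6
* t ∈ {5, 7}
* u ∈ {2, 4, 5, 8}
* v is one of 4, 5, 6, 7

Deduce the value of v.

The 8 variables together cover exactly {1, 2, 3, 4, 5, 6, 7, 8} — 8 values for 8 variables — and 3 appears only in h's list, so h = 3.
r and t between them cover only {5, 7} — a naked pair. Remove those values from q, s, u, v.
That leaves q = 1. So p, s can't be 1.
s must be 6 (only option left). Strike 6 from v.
So v = 4.

4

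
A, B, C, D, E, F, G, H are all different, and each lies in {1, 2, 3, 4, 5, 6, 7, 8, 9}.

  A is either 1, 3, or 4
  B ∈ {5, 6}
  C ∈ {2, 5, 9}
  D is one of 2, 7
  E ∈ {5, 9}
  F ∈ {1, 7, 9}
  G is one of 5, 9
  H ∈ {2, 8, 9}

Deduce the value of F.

E and G between them cover only {5, 9} — a naked pair. Remove those values from B, C, F, H.
B must be 6 (only option left).
C's domain is down to {2}, so C = 2. Eliminate 2 elsewhere: D, H.
That leaves D = 7. So F can't be 7.
So F = 1.

1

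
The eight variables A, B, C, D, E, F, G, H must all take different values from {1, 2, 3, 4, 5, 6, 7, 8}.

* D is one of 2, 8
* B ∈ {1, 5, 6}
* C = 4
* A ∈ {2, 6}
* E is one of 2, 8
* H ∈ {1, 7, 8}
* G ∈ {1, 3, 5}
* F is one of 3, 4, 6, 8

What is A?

C has just one choice, so C = 4. Strike 4 from F.
The 7 still-open variables together cover exactly {1, 2, 3, 5, 6, 7, 8} — 7 values for 7 variables — and 7 appears only in H's list, so H = 7.
D and E share exactly the 2 values {2, 8}; by pigeonhole those values go to them, so strike 2, 8 from A, F.
So A = 6.

6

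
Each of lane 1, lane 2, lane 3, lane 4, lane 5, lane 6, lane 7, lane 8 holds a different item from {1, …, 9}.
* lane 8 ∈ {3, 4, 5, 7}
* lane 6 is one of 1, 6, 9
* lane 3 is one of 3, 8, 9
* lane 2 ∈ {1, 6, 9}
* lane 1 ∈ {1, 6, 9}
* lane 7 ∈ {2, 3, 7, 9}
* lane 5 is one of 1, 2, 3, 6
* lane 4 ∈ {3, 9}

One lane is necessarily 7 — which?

lane 7

lane 1, lane 2, lane 6 share exactly the 3 values {1, 6, 9}; by pigeonhole those values go to them, so strike 1, 6, 9 from lane 3, lane 4, lane 5, lane 7.
lane 4's domain is down to {3}, so lane 4 = 3. So lane 3, lane 5, lane 7, lane 8 can't be 3.
lane 5's domain is down to {2}, so lane 5 = 2. Strike 2 from lane 7.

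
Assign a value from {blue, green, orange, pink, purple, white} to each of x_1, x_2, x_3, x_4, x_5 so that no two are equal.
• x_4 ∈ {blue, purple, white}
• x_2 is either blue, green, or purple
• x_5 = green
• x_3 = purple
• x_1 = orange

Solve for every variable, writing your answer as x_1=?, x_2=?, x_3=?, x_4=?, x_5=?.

x_1=orange, x_2=blue, x_3=purple, x_4=white, x_5=green

x_1 has just one choice, so x_1 = orange.
x_3 must be purple (only option left). Remove purple from x_2, x_4.
x_5 must be green (only option left). Eliminate green elsewhere: x_2.
x_2 must be blue (only option left). So x_4 can't be blue.
x_4's domain is down to {white}, so x_4 = white.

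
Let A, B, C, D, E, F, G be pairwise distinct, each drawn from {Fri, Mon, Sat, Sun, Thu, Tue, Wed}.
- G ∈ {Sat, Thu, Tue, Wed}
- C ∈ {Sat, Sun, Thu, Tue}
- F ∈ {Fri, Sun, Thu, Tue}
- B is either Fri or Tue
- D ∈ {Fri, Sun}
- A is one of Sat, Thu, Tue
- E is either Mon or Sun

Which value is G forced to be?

Wed

The 7 variables together cover exactly {Fri, Mon, Sat, Sun, Thu, Tue, Wed} — 7 values for 7 variables — and Mon appears only in E's list, so E = Mon.
Among the 6 still-open variables, Wed fits only G (and all 6 values in {Fri, Sat, Sun, Thu, Tue, Wed} must be used), so G = Wed.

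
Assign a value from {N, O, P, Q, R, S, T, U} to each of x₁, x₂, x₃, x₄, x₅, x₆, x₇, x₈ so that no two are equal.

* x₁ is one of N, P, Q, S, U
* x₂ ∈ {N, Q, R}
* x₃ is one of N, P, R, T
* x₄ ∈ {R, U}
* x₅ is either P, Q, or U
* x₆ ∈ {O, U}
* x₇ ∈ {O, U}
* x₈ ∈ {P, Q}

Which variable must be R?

The 8 variables together cover exactly {N, O, P, Q, R, S, T, U} — 8 values for 8 variables — and S appears only in x₁'s list, so x₁ = S.
The 7 still-open variables draw from only 7 values {N, O, P, Q, R, T, U}, so each is used; only x₃ can be T, hence x₃ = T.
The 6 still-open variables together cover exactly {N, O, P, Q, R, U} — 6 values for 6 variables — and N appears only in x₂'s list, so x₂ = N.
Among the 5 still-open variables, R fits only x₄ (and all 5 values in {O, P, Q, R, U} must be used), so x₄ = R.

x₄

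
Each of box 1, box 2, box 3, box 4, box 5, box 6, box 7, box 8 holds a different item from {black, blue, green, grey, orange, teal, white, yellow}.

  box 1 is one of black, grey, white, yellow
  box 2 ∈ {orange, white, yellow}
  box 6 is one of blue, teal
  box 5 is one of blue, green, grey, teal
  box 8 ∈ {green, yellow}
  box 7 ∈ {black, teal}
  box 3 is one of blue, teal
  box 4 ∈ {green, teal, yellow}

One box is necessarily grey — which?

The 8 variables together cover exactly {black, blue, green, grey, orange, teal, white, yellow} — 8 values for 8 variables — and orange appears only in box 2's list, so box 2 = orange.
Among the 7 still-open variables, white fits only box 1 (and all 7 values in {black, blue, green, grey, teal, white, yellow} must be used), so box 1 = white.
Among the 6 still-open variables, black fits only box 7 (and all 6 values in {black, blue, green, grey, teal, yellow} must be used), so box 7 = black.
The 5 still-open variables together cover exactly {blue, green, grey, teal, yellow} — 5 values for 5 variables — and grey appears only in box 5's list, so box 5 = grey.

box 5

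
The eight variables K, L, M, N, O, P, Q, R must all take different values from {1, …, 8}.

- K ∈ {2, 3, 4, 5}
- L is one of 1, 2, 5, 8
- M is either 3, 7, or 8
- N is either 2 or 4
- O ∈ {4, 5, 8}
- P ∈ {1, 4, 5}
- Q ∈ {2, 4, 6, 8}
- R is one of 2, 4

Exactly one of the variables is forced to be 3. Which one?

Among the 8 variables, 6 fits only Q (and all 8 values in {1, 2, 3, 4, 5, 6, 7, 8} must be used), so Q = 6.
The 7 still-open variables draw from only 7 values {1, 2, 3, 4, 5, 7, 8}, so each is used; only M can be 7, hence M = 7.
Among the 6 still-open variables, 3 fits only K (and all 6 values in {1, 2, 3, 4, 5, 8} must be used), so K = 3.

K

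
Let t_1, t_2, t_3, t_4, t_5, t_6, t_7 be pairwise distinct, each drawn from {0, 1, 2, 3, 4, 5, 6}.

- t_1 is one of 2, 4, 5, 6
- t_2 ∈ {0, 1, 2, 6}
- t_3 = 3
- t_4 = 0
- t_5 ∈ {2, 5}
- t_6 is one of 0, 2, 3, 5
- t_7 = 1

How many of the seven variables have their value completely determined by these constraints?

t_3 must be 3 (only option left). Strike 3 from t_6.
t_4's domain is down to {0}, so t_4 = 0. Strike 0 from t_2, t_6.
t_7 has just one choice, so t_7 = 1. Remove 1 from t_2.
Among the 4 still-open variables, 4 fits only t_1 (and all 4 values in {2, 4, 5, 6} must be used), so t_1 = 4.
Among the 3 still-open variables, 6 fits only t_2 (and all 3 values in {2, 5, 6} must be used), so t_2 = 6.
Determined: t_1=4, t_2=6, t_3=3, t_4=0, t_7=1. The other variables each still have more than one consistent value. That makes 5.

5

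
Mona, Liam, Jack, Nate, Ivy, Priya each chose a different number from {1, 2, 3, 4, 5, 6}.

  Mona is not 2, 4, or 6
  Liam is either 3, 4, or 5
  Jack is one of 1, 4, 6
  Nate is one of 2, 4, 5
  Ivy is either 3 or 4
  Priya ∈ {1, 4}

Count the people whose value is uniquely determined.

Among the 6 variables, 2 fits only Nate (and all 6 values in {1, 2, 3, 4, 5, 6} must be used), so Nate = 2.
Among the 5 still-open variables, 6 fits only Jack (and all 5 values in {1, 3, 4, 5, 6} must be used), so Jack = 6.
Determined: Jack=6, Nate=2. The other people each still have more than one consistent value. That makes 2.

2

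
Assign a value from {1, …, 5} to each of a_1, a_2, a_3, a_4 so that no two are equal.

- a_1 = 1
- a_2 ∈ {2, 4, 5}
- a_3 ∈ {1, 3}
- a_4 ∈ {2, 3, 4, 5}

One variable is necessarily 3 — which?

a_3

a_1's domain is down to {1}, so a_1 = 1. Remove 1 from a_3.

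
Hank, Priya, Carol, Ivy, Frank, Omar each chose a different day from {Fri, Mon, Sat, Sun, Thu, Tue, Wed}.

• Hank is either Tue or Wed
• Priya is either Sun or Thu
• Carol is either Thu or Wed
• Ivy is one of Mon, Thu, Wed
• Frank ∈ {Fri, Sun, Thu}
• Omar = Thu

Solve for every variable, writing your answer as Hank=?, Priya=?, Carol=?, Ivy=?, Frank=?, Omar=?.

Hank=Tue, Priya=Sun, Carol=Wed, Ivy=Mon, Frank=Fri, Omar=Thu

Omar must be Thu (only option left). Remove Thu from Priya, Carol, Ivy, Frank.
Priya's domain is down to {Sun}, so Priya = Sun. Remove Sun from Frank.
Carol's domain is down to {Wed}, so Carol = Wed. Remove Wed from Hank, Ivy.
Ivy must be Mon (only option left).
That leaves Frank = Fri.
Hank must be Tue (only option left).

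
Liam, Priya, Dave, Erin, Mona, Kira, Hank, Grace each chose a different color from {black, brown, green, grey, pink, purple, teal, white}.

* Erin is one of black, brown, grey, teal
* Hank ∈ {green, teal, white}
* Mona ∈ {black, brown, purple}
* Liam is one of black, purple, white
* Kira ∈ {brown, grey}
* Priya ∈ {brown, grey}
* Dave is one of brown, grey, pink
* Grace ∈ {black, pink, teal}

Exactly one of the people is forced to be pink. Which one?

The 8 variables together cover exactly {black, brown, green, grey, pink, purple, teal, white} — 8 values for 8 variables — and green appears only in Hank's list, so Hank = green.
The 7 still-open variables together cover exactly {black, brown, grey, pink, purple, teal, white} — 7 values for 7 variables — and white appears only in Liam's list, so Liam = white.
The 6 still-open variables draw from only 6 values {black, brown, grey, pink, purple, teal}, so each is used; only Mona can be purple, hence Mona = purple.
The 2 variables Priya and Kira are confined to {brown, grey}, which locks those values in; drop them from Dave, Erin.
So pink goes to Dave.

Dave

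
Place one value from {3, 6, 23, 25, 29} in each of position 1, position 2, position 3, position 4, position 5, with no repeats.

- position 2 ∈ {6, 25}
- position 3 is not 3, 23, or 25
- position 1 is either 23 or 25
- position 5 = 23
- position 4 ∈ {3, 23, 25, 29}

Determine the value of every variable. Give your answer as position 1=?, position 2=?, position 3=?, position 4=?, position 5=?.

position 1=25, position 2=6, position 3=29, position 4=3, position 5=23

position 5 has just one choice, so position 5 = 23. So position 1, position 4 can't be 23.
That leaves position 1 = 25. Strike 25 from position 2, position 4.
position 2 has just one choice, so position 2 = 6. Strike 6 from position 3.
position 3's domain is down to {29}, so position 3 = 29. Strike 29 from position 4.
position 4's domain is down to {3}, so position 4 = 3.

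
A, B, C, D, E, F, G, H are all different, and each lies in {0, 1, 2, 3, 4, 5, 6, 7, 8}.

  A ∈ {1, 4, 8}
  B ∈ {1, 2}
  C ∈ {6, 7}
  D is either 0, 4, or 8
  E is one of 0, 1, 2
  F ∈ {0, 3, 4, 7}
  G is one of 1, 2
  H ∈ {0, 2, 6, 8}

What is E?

0

The 8 variables draw from only 8 values {0, 1, 2, 3, 4, 6, 7, 8}, so each is used; only F can be 3, hence F = 3.
The 7 still-open variables draw from only 7 values {0, 1, 2, 4, 6, 7, 8}, so each is used; only C can be 7, hence C = 7.
The 6 still-open variables draw from only 6 values {0, 1, 2, 4, 6, 8}, so each is used; only H can be 6, hence H = 6.
B and G between them cover only {1, 2} — a naked pair. Remove those values from A, E.
So E = 0.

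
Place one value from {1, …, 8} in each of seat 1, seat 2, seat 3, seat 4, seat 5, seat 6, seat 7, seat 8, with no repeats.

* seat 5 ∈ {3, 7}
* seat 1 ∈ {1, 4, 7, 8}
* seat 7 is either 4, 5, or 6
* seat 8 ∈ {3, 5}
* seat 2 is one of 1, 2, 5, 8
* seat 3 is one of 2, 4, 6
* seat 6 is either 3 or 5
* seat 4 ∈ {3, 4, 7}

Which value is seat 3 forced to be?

2

seat 6 and seat 8 between them cover only {3, 5} — a naked pair. Remove those values from seat 2, seat 4, seat 5, seat 7.
seat 5's domain is down to {7}, so seat 5 = 7. Remove 7 from seat 1, seat 4.
seat 4's domain is down to {4}, so seat 4 = 4. So seat 1, seat 3, seat 7 can't be 4.
seat 7 must be 6 (only option left). Strike 6 from seat 3.
So seat 3 = 2.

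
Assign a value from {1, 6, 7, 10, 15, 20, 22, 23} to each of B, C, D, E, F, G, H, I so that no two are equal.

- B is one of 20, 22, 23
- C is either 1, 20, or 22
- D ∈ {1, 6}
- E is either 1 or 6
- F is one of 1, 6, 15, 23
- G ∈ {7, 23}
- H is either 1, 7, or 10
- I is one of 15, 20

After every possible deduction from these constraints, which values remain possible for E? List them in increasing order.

Among the 8 variables, 10 fits only H (and all 8 values in {1, 6, 7, 10, 15, 20, 22, 23} must be used), so H = 10.
The 7 still-open variables draw from only 7 values {1, 6, 7, 15, 20, 22, 23}, so each is used; only G can be 7, hence G = 7.
D and E share exactly the 2 values {1, 6}; by pigeonhole those values go to them, so strike 1, 6 from C, F.
No further eliminations apply; E can still be any of 1, 6.

1, 6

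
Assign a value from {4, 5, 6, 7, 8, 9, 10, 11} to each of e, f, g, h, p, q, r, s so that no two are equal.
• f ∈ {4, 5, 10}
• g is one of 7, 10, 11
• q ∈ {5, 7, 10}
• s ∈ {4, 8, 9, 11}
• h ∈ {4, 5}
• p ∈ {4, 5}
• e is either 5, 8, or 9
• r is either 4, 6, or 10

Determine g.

11

The 8 variables together cover exactly {4, 5, 6, 7, 8, 9, 10, 11} — 8 values for 8 variables — and 6 appears only in r's list, so r = 6.
The 2 variables h and p are confined to {4, 5}, which locks those values in; drop them from e, f, q, s.
f's domain is down to {10}, so f = 10. Strike 10 from g, q.
q's domain is down to {7}, so q = 7. So g can't be 7.
So g = 11.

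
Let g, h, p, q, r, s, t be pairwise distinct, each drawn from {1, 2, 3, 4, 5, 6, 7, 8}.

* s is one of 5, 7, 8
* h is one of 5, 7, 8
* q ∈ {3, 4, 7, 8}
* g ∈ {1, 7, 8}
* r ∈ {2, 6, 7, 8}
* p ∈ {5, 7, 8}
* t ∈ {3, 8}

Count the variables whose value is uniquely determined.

h, p, s share exactly the 3 values {5, 7, 8}; by pigeonhole those values go to them, so strike 5, 7, 8 from g, q, r, t.
g has just one choice, so g = 1.
That leaves t = 3. Strike 3 from q.
q has just one choice, so q = 4.
Determined: g=1, q=4, t=3. The other variables each still have more than one consistent value. That makes 3.

3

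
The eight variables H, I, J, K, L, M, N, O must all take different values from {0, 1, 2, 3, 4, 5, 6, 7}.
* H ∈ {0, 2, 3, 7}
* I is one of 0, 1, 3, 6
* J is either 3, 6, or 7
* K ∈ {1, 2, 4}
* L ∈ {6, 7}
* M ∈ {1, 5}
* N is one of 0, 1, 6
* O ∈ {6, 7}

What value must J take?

The 8 variables draw from only 8 values {0, 1, 2, 3, 4, 5, 6, 7}, so each is used; only K can be 4, hence K = 4.
The 7 still-open variables draw from only 7 values {0, 1, 2, 3, 5, 6, 7}, so each is used; only H can be 2, hence H = 2.
The 6 still-open variables draw from only 6 values {0, 1, 3, 5, 6, 7}, so each is used; only M can be 5, hence M = 5.
L and O between them cover only {6, 7} — a naked pair. Remove those values from I, J, N.
So J = 3.

3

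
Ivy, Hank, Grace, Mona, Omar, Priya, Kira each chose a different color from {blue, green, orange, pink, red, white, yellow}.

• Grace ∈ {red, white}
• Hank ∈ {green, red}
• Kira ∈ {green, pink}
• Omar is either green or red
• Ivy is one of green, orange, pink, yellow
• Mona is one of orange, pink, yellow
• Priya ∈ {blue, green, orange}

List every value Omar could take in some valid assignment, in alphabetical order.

The 7 variables together cover exactly {blue, green, orange, pink, red, white, yellow} — 7 values for 7 variables — and blue appears only in Priya's list, so Priya = blue.
The 6 still-open variables together cover exactly {green, orange, pink, red, white, yellow} — 6 values for 6 variables — and white appears only in Grace's list, so Grace = white.
Hank and Omar between them cover only {green, red} — a naked pair. Remove those values from Ivy, Kira.
Kira must be pink (only option left). Eliminate pink elsewhere: Ivy, Mona.
No further eliminations apply; Omar can still be any of green, red.

green, red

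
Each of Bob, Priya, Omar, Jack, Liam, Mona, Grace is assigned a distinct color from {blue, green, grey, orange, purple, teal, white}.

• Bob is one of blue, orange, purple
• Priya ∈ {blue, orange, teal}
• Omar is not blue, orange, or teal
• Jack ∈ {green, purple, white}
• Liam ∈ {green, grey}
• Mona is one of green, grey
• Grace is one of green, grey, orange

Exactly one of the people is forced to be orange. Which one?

Grace

The 7 variables together cover exactly {blue, green, grey, orange, purple, teal, white} — 7 values for 7 variables — and teal appears only in Priya's list, so Priya = teal.
The 6 still-open variables draw from only 6 values {blue, green, grey, orange, purple, white}, so each is used; only Bob can be blue, hence Bob = blue.
The 5 still-open variables together cover exactly {green, grey, orange, purple, white} — 5 values for 5 variables — and orange appears only in Grace's list, so Grace = orange.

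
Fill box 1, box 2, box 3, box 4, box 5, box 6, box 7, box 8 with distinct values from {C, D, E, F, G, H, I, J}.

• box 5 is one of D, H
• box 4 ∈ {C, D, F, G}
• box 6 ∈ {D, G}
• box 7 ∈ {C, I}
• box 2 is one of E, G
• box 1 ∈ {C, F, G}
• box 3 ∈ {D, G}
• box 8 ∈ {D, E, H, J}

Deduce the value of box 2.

Among the 8 variables, I fits only box 7 (and all 8 values in {C, D, E, F, G, H, I, J} must be used), so box 7 = I.
The 7 still-open variables draw from only 7 values {C, D, E, F, G, H, J}, so each is used; only box 8 can be J, hence box 8 = J.
The 6 still-open variables together cover exactly {C, D, E, F, G, H} — 6 values for 6 variables — and E appears only in box 2's list, so box 2 = E.

E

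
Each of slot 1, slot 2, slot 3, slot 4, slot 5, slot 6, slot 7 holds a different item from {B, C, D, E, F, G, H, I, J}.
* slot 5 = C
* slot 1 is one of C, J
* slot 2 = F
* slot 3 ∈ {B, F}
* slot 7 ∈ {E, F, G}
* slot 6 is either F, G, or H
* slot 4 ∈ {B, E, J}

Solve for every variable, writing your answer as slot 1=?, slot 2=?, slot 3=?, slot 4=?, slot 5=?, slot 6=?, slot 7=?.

slot 2 has just one choice, so slot 2 = F. Strike F from slot 3, slot 6, slot 7.
That leaves slot 3 = B. So slot 4 can't be B.
slot 5 has just one choice, so slot 5 = C. So slot 1 can't be C.
slot 1 has just one choice, so slot 1 = J. Strike J from slot 4.
slot 4's domain is down to {E}, so slot 4 = E. Eliminate E elsewhere: slot 7.
slot 7's domain is down to {G}, so slot 7 = G. Eliminate G elsewhere: slot 6.
slot 6's domain is down to {H}, so slot 6 = H.

slot 1=J, slot 2=F, slot 3=B, slot 4=E, slot 5=C, slot 6=H, slot 7=G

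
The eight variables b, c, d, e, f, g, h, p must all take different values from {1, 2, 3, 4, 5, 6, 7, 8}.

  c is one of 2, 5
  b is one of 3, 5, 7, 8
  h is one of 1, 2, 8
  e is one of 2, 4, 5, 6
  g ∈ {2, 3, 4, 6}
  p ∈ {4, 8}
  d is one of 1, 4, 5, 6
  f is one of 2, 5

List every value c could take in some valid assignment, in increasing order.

Among the 8 variables, 7 fits only b (and all 8 values in {1, 2, 3, 4, 5, 6, 7, 8} must be used), so b = 7.
The 7 still-open variables draw from only 7 values {1, 2, 3, 4, 5, 6, 8}, so each is used; only g can be 3, hence g = 3.
c and f share exactly the 2 values {2, 5}; by pigeonhole those values go to them, so strike 2, 5 from d, e, h.
No further eliminations apply; c can still be any of 2, 5.

2, 5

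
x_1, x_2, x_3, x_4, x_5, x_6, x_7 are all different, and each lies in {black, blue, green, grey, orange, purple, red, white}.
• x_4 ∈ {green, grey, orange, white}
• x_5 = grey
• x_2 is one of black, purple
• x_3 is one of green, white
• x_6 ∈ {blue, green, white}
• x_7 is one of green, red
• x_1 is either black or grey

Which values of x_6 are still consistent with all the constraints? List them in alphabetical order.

blue, green, white

x_5's domain is down to {grey}, so x_5 = grey. Strike grey from x_1, x_4.
x_1 must be black (only option left). Strike black from x_2.
x_2 has just one choice, so x_2 = purple.
No further eliminations apply; x_6 can still be any of blue, green, white.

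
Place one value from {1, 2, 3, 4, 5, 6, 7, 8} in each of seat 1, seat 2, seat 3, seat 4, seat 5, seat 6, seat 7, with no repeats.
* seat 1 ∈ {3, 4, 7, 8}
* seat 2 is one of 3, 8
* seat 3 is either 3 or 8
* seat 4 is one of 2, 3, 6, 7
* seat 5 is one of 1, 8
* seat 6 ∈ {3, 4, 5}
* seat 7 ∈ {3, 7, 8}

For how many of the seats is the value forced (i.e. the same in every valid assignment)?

4

seat 2 and seat 3 between them cover only {3, 8} — a naked pair. Remove those values from seat 1, seat 4, seat 5, seat 6, seat 7.
seat 5 has just one choice, so seat 5 = 1.
seat 7 must be 7 (only option left). So seat 1, seat 4 can't be 7.
seat 1 has just one choice, so seat 1 = 4. Remove 4 from seat 6.
That leaves seat 6 = 5.
Determined: seat 1=4, seat 5=1, seat 6=5, seat 7=7. The other seats each still have more than one consistent value. That makes 4.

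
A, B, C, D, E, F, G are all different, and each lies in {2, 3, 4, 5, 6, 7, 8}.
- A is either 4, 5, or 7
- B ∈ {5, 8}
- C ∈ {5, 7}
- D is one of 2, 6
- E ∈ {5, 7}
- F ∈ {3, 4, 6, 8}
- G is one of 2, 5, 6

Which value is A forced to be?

The 7 variables together cover exactly {2, 3, 4, 5, 6, 7, 8} — 7 values for 7 variables — and 3 appears only in F's list, so F = 3.
The 6 still-open variables together cover exactly {2, 4, 5, 6, 7, 8} — 6 values for 6 variables — and 4 appears only in A's list, so A = 4.

4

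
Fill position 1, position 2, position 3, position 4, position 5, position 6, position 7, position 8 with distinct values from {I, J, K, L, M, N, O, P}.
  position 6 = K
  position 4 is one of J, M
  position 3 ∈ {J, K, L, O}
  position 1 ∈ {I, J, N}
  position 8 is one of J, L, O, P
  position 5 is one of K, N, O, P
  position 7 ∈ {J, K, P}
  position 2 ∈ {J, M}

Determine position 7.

position 6 must be K (only option left). Remove K from position 3, position 5, position 7.
The 7 still-open variables together cover exactly {I, J, L, M, N, O, P} — 7 values for 7 variables — and I appears only in position 1's list, so position 1 = I.
The 6 still-open variables draw from only 6 values {J, L, M, N, O, P}, so each is used; only position 5 can be N, hence position 5 = N.
position 2 and position 4 share exactly the 2 values {J, M}; by pigeonhole those values go to them, so strike J, M from position 3, position 7, position 8.
So position 7 = P.

P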